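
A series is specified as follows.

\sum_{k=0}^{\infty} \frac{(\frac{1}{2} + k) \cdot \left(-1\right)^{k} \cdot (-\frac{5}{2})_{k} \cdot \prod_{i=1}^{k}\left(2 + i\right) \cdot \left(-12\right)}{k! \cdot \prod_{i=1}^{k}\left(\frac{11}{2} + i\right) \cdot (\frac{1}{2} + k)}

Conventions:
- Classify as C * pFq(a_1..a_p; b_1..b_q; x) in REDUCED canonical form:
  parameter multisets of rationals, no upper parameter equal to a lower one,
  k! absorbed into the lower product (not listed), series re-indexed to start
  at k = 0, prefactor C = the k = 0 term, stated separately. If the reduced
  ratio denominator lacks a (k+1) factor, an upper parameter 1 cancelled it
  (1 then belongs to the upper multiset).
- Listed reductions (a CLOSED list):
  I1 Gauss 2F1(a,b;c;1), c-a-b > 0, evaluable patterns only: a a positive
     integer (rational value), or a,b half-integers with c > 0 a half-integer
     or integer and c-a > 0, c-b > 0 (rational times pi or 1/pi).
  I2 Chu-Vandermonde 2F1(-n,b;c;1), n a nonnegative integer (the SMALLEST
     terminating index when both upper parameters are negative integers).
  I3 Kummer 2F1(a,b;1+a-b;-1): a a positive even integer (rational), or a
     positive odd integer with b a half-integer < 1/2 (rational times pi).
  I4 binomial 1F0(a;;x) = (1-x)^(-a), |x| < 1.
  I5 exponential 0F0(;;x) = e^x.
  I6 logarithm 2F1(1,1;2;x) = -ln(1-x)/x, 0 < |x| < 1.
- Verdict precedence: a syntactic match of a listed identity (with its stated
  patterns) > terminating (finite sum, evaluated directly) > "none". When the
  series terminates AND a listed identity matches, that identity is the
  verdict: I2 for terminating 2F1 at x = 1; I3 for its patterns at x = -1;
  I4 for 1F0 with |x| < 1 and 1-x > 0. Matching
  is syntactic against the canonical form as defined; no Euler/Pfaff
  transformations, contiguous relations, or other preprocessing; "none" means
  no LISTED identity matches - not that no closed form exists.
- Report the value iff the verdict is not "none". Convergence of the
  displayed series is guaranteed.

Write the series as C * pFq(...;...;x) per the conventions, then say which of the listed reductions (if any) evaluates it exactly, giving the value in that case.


Canonical form: C = -12 times 2F1 with upper {-\frac{5}{2}, 3}, lower {\frac{13}{2}}, x = -1. Verdict: this is Kummer (I3) (x = -1; c = \frac{13}{2} equals 1+a-b for upper {-\frac{5}{2}, 3}: listed pattern). Value: \left(-\frac{10395}{1024}\right) \cdot \pi.

The tell: from the first term -12: the factor k + 1/2 cancels (top and bottom), leaving prefactor -12.
Step ratio: r(k) = -1 * (k-\frac{5}{2}) (k+3) / [(k+\frac{13}{2}) (k+1)] ; factor over Q: parameters, x = -1, and C = -12.


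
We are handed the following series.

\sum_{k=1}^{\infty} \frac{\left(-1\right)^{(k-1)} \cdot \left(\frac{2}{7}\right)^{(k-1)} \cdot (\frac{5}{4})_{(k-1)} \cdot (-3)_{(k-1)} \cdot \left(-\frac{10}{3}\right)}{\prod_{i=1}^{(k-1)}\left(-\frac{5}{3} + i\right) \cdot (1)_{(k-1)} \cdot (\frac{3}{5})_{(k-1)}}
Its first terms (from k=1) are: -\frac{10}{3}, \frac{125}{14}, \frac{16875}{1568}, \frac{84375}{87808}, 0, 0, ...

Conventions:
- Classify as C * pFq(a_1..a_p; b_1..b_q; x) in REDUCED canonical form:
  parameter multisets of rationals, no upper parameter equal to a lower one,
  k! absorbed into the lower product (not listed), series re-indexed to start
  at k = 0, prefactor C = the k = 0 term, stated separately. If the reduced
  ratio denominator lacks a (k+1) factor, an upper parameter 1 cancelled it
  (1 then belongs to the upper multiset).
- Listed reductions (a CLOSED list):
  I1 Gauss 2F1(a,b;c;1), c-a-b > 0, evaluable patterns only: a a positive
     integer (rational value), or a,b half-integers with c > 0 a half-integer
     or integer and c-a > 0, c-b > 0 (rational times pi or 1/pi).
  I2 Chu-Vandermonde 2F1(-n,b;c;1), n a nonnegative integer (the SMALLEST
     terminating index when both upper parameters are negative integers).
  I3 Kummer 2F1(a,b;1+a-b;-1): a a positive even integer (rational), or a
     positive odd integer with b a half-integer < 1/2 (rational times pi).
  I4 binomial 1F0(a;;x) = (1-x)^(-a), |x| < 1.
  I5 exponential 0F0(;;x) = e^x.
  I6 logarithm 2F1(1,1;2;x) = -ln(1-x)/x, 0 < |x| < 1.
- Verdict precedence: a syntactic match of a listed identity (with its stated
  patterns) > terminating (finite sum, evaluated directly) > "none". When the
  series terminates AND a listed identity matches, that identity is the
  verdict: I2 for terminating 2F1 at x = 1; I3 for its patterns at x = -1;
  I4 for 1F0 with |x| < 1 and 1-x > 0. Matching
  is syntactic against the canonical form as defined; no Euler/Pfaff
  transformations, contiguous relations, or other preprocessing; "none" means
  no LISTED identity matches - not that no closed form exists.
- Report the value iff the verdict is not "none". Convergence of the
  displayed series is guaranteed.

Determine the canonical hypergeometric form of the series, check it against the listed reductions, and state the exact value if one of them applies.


Classification (C = -\frac{10}{3}): 2F2 with upper {-3, \frac{5}{4}}, lower {-\frac{2}{3}, \frac{3}{5}}, argument x = -\frac{2}{7}. Verdict: terminating - no listed pattern fits, but -3 in the upper list cuts the series at k = 3; direct evaluation. Its exact value is \frac{4562045}{263424}.

First insight: with t_0 = -\frac{10}{3}, (1)_k (prefactor -10/3) is k! itself.
Adjacent-term ratio: r(k) = -\frac{2}{7} * (k-3) (k+\frac{5}{4}) / [(k-\frac{2}{3}) (k+\frac{3}{5}) (k+1)] - rational in k. x = -\frac{2}{7}; t_0 = -\frac{10}{3}; negate the roots.


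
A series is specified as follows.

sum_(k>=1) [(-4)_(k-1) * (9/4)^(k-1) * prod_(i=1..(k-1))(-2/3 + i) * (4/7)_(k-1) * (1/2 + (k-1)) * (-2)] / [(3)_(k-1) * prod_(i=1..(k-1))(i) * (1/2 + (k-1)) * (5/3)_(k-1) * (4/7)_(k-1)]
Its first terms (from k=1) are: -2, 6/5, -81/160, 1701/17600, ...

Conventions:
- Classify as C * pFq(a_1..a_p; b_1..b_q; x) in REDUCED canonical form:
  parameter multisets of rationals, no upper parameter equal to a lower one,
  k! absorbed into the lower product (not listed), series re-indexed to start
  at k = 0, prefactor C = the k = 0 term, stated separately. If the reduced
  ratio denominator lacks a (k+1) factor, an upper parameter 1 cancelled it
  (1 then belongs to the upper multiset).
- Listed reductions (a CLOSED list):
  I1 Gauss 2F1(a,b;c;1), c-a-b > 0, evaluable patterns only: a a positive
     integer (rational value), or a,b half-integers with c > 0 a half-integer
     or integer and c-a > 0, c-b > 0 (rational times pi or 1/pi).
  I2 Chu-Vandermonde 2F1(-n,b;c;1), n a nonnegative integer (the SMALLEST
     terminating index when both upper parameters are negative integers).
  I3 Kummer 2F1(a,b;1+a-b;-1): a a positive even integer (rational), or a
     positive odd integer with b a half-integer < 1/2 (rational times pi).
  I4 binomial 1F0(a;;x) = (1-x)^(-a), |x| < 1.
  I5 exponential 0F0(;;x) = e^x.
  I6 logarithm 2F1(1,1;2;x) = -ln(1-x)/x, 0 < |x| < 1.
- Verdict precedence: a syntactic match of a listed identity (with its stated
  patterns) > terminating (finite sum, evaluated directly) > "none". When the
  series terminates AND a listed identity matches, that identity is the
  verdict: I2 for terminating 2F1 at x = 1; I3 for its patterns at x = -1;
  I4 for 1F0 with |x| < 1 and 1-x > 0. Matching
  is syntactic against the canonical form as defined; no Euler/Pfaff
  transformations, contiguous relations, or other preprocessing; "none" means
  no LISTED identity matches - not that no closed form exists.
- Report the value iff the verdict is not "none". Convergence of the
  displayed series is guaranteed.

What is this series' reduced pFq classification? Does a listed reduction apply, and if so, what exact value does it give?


Reduced: x = 9/4, 2F2, upper = {-4, 1/3}, lower = {5/3, 3}, C = -2. Verdict: terminating - the sum ends at index 4 because -4 is a negative integer; exact evaluation follows. Value: -62263/51200.

Structural cue: x = (9/4) and the running product (C = -2, x = 9/4) telescopes to a rising factorial.
Consecutive-term ratio: r(k) = (9/4) * (k-4) (k+1/3) / [(k+5/3) (k+3) (k+1)] - rational in k, leading ratio (9/4); with t_0 = -2, classification follows.


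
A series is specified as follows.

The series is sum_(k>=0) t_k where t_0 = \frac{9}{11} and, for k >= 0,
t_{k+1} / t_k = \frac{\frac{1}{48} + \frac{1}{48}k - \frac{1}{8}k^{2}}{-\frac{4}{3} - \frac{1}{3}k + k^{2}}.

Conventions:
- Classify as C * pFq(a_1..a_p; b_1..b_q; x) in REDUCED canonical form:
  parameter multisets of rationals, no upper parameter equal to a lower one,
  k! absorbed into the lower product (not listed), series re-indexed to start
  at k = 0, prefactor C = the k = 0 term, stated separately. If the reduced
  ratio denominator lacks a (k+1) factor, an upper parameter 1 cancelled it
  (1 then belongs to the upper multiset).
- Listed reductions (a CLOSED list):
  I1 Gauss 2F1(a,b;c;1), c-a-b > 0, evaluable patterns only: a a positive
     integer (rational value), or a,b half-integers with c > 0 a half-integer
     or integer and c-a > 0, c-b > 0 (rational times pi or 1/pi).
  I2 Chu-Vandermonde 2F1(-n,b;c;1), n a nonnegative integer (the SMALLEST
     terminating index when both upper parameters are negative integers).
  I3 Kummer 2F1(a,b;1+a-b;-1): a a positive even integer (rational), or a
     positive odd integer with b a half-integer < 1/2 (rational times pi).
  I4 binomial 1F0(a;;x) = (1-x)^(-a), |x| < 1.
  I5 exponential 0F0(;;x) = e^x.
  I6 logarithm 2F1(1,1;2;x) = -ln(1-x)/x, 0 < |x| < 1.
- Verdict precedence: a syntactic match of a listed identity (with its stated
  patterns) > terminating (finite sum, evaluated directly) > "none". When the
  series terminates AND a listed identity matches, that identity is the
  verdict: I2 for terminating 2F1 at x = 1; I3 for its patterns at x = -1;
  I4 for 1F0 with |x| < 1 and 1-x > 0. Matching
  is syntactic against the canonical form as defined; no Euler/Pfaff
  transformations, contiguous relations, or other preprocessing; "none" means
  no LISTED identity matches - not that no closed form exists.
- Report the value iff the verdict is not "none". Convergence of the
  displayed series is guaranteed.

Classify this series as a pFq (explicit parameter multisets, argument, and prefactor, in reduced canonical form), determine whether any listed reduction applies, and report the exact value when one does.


The series (x = -\frac{1}{8}) is 2F1: upper {-\frac{1}{2}, \frac{1}{3}}, lower {-\frac{4}{3}}, prefactor \frac{9}{11}. Verdict: none here - no I1-I6 shape fits x = -\frac{1}{8} with lower {-\frac{4}{3}}.

Key step: t_0 = \frac{9}{11} here, and factor the ratio over Q (C = 9/11, x = -1/8): negated roots = parameters.
Term ratio: r(k) = -\frac{1}{8} * (k-\frac{1}{2}) (k+\frac{1}{3}) / [(k-\frac{4}{3}) (k+1)] - rational in k. x = -\frac{1}{8}; t_0 = \frac{9}{11}; negate the roots.


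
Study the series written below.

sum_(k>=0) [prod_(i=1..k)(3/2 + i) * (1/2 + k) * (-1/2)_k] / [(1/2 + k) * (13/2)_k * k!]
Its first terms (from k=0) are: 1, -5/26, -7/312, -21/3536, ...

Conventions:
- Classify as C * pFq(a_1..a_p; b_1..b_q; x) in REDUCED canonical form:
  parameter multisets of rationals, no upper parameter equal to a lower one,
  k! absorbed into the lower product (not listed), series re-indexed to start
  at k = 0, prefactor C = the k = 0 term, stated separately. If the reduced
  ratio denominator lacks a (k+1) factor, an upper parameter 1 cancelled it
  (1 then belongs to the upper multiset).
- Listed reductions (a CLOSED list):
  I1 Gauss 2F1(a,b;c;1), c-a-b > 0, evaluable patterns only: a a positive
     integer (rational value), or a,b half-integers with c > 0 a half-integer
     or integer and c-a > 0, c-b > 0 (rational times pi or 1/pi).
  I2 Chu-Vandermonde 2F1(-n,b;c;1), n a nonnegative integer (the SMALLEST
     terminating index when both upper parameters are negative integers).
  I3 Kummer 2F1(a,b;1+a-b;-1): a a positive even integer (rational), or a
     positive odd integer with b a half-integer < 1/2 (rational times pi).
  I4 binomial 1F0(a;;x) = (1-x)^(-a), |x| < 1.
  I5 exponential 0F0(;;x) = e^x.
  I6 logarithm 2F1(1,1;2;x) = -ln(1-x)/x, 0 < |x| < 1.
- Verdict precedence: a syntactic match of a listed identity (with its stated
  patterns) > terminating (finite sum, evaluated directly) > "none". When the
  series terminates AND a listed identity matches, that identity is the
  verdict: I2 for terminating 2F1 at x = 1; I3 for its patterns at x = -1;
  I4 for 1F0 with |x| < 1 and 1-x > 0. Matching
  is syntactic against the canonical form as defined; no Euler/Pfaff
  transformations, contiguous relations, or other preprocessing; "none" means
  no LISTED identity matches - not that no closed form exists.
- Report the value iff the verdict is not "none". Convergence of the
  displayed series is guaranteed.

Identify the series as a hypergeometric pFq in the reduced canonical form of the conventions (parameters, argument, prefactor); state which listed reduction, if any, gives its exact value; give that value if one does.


Key observation: t_0 = 1 here, and k + 1/2 divides numerator and denominator alike; C = 1, x = 1 after cancelling.
Step ratio: r(k) = 1 * (k-1/2) (k+5/2) / [(k+13/2) (k+1)] - rational in k, leading ratio 1; with t_0 = 1, classification follows.

With C = 1: the canonical form is 2F1(-1/2, 5/2; 13/2; 1). Verdict: this is Gauss's theorem I1 (half-integer case) (x = 1; upper {-1/2, 5/2} half-integers, c = 13/2 in the evaluable pattern). Exact value: (8085/32768) * pi.


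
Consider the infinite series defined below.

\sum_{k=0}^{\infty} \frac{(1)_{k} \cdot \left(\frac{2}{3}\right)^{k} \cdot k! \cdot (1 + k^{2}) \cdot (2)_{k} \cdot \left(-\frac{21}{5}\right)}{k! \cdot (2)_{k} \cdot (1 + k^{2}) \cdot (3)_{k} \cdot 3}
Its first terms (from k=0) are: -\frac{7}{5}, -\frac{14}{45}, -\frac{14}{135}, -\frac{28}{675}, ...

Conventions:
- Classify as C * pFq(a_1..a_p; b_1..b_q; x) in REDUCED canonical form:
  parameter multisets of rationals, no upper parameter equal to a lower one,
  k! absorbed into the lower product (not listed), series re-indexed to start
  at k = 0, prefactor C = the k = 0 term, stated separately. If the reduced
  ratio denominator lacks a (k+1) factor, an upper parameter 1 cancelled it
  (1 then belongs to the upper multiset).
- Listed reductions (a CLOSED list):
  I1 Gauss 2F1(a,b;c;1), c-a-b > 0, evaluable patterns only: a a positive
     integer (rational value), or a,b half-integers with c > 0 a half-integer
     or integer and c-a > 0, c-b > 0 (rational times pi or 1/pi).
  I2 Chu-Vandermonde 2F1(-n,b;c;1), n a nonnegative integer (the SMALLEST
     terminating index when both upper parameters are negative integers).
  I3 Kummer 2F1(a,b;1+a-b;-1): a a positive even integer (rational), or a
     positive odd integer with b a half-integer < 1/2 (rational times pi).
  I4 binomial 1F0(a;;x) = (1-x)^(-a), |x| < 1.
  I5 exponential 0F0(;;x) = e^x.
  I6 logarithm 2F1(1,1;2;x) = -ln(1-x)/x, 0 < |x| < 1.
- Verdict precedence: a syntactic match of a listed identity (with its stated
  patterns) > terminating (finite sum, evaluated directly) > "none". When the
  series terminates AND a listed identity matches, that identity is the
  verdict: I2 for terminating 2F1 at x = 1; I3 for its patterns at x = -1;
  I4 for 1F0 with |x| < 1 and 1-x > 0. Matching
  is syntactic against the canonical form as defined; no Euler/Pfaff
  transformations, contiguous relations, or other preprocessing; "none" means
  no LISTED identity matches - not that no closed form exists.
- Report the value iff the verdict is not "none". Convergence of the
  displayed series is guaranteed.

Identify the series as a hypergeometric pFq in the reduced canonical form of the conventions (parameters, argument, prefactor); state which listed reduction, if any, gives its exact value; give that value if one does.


The tell: t_0 being -\frac{7}{5}, the parameter 2 appears in both the upper and lower lists and cancels (alongside the other common factor).
Term ratio: r(k) = \frac{2}{3} * (k+1) (k+1) / [(k+3) (k+1)] - poly over poly, x = \frac{2}{3} from leading terms; C = -\frac{7}{5} at k = 0.

Reduced: x = \frac{2}{3}, 2F1, upper = {1, 1}, lower = {3}, C = -\frac{7}{5}. Verdict: none. Every listed pattern misses the 2F1 form at \frac{2}{3}, upper {1, 1}.


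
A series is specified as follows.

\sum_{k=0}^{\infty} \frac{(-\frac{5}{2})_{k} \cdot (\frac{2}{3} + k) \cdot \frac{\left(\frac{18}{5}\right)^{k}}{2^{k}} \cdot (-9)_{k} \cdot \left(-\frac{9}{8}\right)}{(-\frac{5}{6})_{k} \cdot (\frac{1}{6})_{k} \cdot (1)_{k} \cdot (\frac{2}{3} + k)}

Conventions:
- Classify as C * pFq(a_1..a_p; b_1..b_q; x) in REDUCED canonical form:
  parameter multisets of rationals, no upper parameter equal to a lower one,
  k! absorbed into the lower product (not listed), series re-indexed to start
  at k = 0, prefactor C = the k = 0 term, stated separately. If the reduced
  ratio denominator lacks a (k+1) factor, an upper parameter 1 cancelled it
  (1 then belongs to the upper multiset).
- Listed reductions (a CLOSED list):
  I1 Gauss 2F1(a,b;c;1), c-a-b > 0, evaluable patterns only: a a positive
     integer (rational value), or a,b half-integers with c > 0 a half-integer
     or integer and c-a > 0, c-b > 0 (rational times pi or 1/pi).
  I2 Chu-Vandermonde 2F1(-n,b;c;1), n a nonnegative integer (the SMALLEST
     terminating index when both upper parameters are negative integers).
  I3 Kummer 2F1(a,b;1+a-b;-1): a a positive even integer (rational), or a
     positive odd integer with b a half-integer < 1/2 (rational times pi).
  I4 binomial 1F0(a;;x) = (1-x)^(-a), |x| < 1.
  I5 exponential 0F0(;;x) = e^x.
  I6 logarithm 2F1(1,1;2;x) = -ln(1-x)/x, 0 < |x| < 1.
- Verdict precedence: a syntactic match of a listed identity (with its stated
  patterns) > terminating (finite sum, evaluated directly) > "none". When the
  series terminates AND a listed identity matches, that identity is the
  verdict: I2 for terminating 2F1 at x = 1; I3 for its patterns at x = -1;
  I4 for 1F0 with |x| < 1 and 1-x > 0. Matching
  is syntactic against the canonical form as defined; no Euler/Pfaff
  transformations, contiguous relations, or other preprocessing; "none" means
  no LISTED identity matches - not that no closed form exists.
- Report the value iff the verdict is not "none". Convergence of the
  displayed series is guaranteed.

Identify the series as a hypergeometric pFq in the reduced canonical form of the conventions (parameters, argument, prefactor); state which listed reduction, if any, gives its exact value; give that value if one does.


The series (x = \frac{9}{5}) is 2F2: upper {-9, -\frac{5}{2}}, lower {-\frac{5}{6}, \frac{1}{6}}, prefactor -\frac{9}{8}. Verdict: terminating. (-9)_k vanishes past k = 9, leaving a 10-term sum, computed directly. Value: \frac{3105745040865459920577761688903}{99421843704641732421875000}.

Structural cue: x = \frac{9}{5} and the two k-th powers (prefactor -9/8) combine into one argument.
Ratio: r(k) = \frac{9}{5} * (k-9) (k-\frac{5}{2}) / [(k-\frac{5}{6}) (k+\frac{1}{6}) (k+1)] - rational in k. x = \frac{9}{5}; t_0 = -\frac{9}{8}; negate the roots.


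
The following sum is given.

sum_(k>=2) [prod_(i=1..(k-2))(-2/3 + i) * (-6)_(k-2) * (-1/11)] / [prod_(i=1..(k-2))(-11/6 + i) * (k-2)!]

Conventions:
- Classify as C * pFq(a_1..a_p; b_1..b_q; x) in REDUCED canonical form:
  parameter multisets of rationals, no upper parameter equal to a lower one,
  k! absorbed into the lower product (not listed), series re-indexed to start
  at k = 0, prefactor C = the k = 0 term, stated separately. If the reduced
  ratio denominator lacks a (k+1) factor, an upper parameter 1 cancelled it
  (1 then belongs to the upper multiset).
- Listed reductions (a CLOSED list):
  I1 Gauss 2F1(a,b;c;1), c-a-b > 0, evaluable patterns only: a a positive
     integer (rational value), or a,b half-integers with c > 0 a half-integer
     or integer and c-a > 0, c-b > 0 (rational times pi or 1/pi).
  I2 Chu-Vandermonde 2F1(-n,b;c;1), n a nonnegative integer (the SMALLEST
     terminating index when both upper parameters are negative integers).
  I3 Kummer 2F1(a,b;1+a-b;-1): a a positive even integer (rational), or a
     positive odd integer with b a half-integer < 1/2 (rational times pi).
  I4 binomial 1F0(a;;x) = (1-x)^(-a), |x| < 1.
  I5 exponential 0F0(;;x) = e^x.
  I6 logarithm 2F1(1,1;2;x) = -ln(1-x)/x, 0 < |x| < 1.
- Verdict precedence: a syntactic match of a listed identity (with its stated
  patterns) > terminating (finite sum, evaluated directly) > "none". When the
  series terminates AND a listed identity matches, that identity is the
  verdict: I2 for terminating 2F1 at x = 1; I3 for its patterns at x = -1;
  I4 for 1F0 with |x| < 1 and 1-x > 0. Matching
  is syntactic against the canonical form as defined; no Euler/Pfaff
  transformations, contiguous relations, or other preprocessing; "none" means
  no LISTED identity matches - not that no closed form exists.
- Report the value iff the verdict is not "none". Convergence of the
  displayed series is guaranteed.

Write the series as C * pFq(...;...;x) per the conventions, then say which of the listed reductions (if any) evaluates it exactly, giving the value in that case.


Structural cue: from the first term -1/11: the running product (prefactor -1/11) telescopes to a rising factorial.
Step ratio: r(k) = 1 * (k-6) (k+1/3) / [(k-5/6) (k+1)] - rational in k. x = 1; t_0 = -1/11; negate the roots.

At argument 1: a 2F1 with upper {-6, 1/3}, lower {-5/6}, scaled by C = -1/11. Verdict: this is Chu-Vandermonde (I2) (terminating 2F1 at x = 1 with n = 6, b = 1/3, c = -5/6). Its exact value is 391/6175.


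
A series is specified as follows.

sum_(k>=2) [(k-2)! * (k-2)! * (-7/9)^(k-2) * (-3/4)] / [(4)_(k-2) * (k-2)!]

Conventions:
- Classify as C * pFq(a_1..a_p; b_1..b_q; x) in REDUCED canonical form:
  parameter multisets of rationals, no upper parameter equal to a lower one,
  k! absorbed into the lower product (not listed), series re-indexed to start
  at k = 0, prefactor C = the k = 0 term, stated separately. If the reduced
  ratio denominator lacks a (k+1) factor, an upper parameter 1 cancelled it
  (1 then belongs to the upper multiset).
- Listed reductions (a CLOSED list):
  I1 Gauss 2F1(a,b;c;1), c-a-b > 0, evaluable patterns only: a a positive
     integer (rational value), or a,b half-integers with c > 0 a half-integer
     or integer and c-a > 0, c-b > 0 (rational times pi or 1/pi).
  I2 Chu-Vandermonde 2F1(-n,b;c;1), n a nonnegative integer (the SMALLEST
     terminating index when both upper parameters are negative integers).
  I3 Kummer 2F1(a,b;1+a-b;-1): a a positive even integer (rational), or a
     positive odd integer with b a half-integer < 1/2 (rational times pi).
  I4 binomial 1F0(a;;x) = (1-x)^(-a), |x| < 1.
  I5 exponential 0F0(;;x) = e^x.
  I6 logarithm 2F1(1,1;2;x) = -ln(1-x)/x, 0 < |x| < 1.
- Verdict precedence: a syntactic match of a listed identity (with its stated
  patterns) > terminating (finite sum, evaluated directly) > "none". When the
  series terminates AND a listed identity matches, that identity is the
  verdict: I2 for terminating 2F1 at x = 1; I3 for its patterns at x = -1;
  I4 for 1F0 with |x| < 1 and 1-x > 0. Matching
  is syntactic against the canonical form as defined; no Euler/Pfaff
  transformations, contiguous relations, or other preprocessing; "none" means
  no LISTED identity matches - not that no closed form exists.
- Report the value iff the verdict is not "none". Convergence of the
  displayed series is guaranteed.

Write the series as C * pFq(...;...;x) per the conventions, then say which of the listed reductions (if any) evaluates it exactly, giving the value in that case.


Classification (C = -3/4): 2F1 with upper {1, 1}, lower {4}, argument x = -7/9. Verdict: none - at argument -7/9 the multisets {1, 1} ; {4} match no listed identity.

The tell: t_0 = -3/4 here, and the factorial ratio (C = -3/4) (k+a-1)!/(a-1)! is a rising factorial (a)_k.
Adjacent-term ratio: r(k) = (-7/9) * (k+1) (k+1) / [(k+4) (k+1)] - rational; roots negated = parameters, x = (-7/9), C = -3/4.


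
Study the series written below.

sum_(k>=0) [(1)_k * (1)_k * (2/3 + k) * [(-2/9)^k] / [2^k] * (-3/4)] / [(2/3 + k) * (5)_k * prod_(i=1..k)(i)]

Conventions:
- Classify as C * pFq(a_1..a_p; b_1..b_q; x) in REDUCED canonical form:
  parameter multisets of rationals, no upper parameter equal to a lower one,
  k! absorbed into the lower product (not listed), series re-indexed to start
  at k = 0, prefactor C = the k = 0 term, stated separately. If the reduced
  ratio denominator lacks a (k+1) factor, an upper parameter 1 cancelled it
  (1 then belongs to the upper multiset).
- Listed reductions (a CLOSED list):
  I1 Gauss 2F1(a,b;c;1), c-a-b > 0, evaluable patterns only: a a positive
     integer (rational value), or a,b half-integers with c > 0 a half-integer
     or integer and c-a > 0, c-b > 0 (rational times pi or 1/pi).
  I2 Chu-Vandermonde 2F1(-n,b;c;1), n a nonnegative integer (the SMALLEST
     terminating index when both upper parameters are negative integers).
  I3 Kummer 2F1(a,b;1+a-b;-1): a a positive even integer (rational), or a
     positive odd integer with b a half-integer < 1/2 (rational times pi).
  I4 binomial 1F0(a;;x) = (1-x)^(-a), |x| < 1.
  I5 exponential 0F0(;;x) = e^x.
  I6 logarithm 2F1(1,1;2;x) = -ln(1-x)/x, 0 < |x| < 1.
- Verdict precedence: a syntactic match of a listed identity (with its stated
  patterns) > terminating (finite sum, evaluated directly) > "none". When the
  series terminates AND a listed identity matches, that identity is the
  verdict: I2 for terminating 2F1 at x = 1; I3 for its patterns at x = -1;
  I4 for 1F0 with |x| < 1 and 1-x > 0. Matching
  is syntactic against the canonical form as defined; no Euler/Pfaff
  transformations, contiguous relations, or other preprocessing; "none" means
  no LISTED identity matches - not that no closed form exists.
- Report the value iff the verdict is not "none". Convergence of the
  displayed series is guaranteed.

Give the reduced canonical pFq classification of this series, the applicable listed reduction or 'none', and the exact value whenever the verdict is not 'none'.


Prefactor -3/4, argument -1/9: 2F1 with upper {1, 1} over lower {5}. Verdict: no listed reduction: x = -1/9 and upper {1, 1} fail every I1-I6 pattern.

Key observation: t_0 being -3/4, the two k-th powers (prefactor -3/4) combine into one argument.
Ratio: r(k) = (-1/9) * (k+1) (k+1) / [(k+5) (k+1)] - poly over poly, x = (-1/9) from leading terms; C = -3/4 at k = 0.


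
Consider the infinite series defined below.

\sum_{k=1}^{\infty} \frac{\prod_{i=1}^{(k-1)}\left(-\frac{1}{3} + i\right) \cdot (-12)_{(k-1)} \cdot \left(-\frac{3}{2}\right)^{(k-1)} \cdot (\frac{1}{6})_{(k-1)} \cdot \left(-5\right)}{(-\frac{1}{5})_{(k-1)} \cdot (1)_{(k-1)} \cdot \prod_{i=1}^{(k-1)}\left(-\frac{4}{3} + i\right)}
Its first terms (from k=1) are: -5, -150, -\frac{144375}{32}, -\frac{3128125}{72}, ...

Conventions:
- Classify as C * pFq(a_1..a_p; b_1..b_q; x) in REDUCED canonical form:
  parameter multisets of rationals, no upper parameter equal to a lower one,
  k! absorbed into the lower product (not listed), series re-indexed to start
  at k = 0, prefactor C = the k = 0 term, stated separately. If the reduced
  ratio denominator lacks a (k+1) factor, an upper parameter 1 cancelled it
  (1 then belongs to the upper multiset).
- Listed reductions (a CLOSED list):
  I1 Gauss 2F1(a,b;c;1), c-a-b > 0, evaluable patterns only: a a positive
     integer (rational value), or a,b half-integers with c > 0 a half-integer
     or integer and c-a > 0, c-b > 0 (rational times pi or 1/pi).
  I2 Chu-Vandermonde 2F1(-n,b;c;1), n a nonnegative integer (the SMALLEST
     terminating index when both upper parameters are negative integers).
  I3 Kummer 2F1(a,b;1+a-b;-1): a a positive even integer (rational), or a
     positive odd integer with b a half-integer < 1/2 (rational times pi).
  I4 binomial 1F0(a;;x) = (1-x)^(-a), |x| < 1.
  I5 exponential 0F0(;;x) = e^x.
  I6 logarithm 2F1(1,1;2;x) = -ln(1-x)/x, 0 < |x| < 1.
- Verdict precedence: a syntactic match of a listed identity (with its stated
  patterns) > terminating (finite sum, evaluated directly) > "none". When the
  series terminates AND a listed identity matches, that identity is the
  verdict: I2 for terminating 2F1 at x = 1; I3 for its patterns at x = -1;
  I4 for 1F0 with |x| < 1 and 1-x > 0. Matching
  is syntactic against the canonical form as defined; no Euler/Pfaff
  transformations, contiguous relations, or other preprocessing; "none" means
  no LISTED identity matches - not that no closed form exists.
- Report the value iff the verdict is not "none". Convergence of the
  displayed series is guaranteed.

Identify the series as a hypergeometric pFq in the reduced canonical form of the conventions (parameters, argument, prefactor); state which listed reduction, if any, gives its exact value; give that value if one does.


Key step: t_0 = -5 here, and the lower running product (C = -5) is a rising factorial.
Adjacent-term ratio: r(k) = -\frac{3}{2} * (k-12) (k+\frac{1}{6}) (k+\frac{2}{3}) / [(k-\frac{1}{3}) (k-\frac{1}{5}) (k+1)] - rational in k. x = -\frac{3}{2}; t_0 = -5; negate the roots.

x = -\frac{3}{2} here; the reduced form reads 3F2, upper {-12, \frac{1}{6}, \frac{2}{3}}, lower {-\frac{1}{3}, -\frac{1}{5}}, C = -5. Verdict: terminating at k = 12: the factor (-12)_k kills every later term; summing the 13 survivors is exact. Sum: -\frac{242523331900488359650445}{18523180335366144}.


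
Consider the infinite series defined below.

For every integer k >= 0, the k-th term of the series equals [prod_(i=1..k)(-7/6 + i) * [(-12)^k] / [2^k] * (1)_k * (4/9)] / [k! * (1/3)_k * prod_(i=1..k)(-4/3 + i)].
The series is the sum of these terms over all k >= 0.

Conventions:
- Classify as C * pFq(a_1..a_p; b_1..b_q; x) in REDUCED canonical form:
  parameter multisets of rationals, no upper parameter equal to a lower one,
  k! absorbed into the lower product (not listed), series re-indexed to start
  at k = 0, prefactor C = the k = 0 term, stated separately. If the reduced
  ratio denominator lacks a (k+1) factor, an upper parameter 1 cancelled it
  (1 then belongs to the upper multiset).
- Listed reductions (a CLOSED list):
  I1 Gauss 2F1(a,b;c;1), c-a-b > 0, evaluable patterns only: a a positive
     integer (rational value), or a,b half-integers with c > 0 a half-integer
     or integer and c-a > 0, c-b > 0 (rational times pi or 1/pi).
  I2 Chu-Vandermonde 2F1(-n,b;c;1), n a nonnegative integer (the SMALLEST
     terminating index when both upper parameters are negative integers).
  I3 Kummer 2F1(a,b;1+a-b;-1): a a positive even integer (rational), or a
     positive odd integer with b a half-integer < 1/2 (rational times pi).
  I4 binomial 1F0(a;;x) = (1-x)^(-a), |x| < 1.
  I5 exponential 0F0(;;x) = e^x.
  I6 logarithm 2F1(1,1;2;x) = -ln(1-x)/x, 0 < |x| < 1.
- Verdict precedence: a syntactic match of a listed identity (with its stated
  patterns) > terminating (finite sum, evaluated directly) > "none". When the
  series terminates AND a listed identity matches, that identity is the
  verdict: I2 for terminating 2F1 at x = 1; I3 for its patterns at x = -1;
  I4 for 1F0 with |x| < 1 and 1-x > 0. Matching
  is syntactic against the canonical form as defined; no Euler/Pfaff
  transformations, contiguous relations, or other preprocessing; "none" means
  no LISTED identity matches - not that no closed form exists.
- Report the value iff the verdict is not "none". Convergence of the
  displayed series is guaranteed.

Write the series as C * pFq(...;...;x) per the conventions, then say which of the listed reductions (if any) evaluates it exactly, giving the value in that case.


Reduced: x = -6, 2F2, upper = {-1/6, 1}, lower = {-1/3, 1/3}, C = 4/9. Verdict: none. A 2F2 with upper {-1/6, 1} fits none of I1-I6 at x = -6; the sum runs forever.

The tell: with t_0 = 4/9, the running product (prefactor 4/9) telescopes to a rising factorial.
Ratio: r(k) = (-6) * (k-1/6) (k+1) / [(k-1/3) (k+1/3) (k+1)] - rational; roots negated = parameters, x = (-6), C = 4/9.


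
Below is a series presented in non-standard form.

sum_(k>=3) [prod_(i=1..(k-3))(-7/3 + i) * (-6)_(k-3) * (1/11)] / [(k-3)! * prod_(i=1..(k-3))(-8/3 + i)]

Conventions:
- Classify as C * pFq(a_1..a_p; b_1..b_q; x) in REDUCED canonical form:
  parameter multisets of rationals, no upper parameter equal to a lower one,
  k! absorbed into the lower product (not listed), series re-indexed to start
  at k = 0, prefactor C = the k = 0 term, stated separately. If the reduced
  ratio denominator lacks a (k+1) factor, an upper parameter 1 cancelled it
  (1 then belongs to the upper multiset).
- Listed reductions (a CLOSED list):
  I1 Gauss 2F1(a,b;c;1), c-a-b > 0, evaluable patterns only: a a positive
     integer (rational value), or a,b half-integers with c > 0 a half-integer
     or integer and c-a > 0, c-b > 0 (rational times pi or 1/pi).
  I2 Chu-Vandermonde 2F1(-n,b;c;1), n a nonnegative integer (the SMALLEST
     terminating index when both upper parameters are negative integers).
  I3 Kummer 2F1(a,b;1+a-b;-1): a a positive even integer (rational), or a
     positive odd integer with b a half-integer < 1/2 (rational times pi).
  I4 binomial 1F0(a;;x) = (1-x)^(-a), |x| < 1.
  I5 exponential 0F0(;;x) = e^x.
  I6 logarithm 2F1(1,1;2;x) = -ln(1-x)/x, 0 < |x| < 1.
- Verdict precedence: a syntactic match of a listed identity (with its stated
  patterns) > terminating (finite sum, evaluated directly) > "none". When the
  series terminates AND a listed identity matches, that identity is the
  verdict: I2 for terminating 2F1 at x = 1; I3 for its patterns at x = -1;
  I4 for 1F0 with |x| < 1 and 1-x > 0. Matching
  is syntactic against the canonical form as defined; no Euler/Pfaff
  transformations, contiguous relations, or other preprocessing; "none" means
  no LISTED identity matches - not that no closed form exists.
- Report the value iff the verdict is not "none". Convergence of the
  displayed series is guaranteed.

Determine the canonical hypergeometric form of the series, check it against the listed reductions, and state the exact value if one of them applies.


Key step: from the first term 1/11: the lower running product (C = 1/11, x = 1) is a rising factorial.
Ratio: r(k) = 1 * (k-6) (k-4/3) / [(k-5/3) (k+1)] - rational in k, leading ratio 1; with t_0 = 1/11, classification follows.

This is 1/11 * 2F1(-6, -4/3; -5/3; 1) in reduced canonical form. Verdict: this is the Chu-Vandermonde identity I2 (terminating 2F1 at x = 1 with n = 6, b = -4/3, c = -5/3). Hence: -2/5.


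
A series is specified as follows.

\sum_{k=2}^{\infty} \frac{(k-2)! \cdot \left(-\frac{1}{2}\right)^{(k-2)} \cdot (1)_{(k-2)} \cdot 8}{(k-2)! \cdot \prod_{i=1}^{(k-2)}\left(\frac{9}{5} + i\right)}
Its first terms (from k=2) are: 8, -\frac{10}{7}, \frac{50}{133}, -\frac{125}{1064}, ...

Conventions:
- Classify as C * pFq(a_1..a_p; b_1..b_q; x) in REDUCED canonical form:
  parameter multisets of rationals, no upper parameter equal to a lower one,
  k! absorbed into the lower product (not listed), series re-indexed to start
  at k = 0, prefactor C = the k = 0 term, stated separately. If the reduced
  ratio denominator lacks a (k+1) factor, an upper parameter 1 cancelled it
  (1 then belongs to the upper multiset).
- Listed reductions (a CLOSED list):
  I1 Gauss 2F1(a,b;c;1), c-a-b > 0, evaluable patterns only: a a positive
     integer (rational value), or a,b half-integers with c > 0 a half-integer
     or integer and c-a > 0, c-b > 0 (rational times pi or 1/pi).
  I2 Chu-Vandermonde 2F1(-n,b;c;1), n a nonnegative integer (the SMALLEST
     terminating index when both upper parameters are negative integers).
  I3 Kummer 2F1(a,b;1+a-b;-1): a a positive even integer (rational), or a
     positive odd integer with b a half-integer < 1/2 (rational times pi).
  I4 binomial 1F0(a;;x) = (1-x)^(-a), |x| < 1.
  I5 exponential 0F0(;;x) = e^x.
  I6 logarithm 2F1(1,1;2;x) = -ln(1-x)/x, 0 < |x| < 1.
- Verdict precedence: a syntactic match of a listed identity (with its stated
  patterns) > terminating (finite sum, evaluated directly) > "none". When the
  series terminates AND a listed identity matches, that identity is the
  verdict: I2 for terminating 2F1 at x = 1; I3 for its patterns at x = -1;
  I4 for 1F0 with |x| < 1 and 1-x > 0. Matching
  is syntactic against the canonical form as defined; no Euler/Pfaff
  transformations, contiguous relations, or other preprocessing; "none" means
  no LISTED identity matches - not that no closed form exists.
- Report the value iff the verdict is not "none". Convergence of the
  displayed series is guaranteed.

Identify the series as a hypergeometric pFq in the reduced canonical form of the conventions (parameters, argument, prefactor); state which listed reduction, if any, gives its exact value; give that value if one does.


With C = 8: the canonical form is 2F1(1, 1; \frac{14}{5}; -\frac{1}{2}). Verdict: no listed reduction: x = -\frac{1}{2} and upper {1, 1} fail every I1-I6 pattern.

Key step: t_0 being 8, the lower running product (C = 8, x = -1/2) is a rising factorial.
Ratio: r(k) = -\frac{1}{2} * (k+1) (k+1) / [(k+\frac{14}{5}) (k+1)] - rational; roots negated = parameters, x = -\frac{1}{2}, C = 8.


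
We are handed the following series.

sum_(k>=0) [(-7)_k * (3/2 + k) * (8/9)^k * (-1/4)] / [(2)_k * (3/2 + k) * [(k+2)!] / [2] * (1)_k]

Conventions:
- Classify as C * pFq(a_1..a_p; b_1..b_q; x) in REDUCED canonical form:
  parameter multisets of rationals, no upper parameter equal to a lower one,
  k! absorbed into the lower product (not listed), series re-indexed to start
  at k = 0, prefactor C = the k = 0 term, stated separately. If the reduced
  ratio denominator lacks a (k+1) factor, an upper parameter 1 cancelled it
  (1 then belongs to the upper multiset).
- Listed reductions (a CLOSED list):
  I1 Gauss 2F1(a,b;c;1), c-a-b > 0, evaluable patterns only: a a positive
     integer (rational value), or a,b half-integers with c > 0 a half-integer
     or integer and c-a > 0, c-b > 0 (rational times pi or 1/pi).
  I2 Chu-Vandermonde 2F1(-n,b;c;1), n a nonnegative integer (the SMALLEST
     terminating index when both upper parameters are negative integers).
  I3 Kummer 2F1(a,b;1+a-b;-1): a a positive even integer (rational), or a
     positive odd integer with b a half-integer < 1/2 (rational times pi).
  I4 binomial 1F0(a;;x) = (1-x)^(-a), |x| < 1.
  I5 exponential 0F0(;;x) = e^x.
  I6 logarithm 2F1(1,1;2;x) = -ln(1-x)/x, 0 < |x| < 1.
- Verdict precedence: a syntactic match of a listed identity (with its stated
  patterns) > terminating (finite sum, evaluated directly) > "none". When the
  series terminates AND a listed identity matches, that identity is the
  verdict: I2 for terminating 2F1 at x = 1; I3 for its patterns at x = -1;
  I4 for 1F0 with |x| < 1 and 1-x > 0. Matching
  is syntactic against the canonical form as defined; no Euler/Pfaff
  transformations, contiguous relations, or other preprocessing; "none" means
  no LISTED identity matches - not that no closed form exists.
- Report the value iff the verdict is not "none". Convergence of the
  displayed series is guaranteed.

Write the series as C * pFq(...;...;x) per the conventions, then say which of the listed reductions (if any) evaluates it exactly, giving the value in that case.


The series (x = 8/9) is 1F2: upper {-7}, lower {2, 3}, prefactor -1/4. Verdict: terminating - no listed pattern fits, but -7 in the upper list cuts the series at k = 7; direct evaluation. Hence: -755357732573/17085243564900.

Key observation: from the first term -1/4: striking the common factor k + 3/2 reduces the term (prefactor -1/4).
Step ratio: r(k) = (8/9) * (k-7) / [(k+2) (k+3) (k+1)] - rational in k, leading ratio (8/9); with t_0 = -1/4, classification follows.


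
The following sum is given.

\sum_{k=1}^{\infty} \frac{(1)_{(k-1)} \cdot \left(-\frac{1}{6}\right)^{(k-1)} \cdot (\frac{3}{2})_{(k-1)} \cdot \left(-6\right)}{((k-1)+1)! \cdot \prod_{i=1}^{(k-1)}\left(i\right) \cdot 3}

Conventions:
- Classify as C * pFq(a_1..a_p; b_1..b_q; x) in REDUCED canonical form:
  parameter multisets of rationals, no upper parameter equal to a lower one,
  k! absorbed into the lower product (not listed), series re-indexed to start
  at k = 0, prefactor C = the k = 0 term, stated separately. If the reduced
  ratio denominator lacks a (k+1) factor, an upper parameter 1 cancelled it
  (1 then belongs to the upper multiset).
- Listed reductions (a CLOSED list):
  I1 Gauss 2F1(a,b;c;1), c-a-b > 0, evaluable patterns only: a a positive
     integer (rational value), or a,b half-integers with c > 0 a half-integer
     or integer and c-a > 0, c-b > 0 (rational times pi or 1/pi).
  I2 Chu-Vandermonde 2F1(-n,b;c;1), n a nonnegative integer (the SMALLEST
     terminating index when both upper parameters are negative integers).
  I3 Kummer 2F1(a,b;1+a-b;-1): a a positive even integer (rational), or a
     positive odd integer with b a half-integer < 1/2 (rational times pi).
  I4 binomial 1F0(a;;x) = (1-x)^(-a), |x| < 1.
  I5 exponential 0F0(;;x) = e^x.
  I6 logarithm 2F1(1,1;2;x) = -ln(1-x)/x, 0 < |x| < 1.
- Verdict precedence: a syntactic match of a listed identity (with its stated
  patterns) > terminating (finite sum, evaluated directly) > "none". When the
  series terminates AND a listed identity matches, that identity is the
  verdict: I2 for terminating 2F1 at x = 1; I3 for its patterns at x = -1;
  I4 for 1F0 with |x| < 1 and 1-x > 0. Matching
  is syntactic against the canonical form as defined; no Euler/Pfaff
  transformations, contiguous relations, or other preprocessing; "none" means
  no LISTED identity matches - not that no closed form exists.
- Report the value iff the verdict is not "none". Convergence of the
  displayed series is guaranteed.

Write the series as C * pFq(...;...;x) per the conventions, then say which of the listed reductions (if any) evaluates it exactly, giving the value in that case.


With C = -2: the canonical form is 2F1(1, \frac{3}{2}; 2; -\frac{1}{6}). Verdict: none. A 2F1 with upper {1, \frac{3}{2}} fits none of I1-I6 at x = -\frac{1}{6}; the sum runs forever.

Key observation: with t_0 = -2, the constant factors (C = -2, x = -1/6) combine into one prefactor.
Step ratio: r(k) = -\frac{1}{6} * (k+1) (k+\frac{3}{2}) / [(k+2) (k+1)] ; factor over Q: parameters, x = -\frac{1}{6}, and C = -2.
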